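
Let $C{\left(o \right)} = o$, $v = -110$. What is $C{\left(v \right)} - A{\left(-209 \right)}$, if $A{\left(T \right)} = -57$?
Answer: $-53$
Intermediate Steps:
$C{\left(v \right)} - A{\left(-209 \right)} = -110 - -57 = -110 + 57 = -53$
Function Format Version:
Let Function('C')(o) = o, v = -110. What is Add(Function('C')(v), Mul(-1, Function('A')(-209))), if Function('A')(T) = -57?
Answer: -53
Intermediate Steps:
Add(Function('C')(v), Mul(-1, Function('A')(-209))) = Add(-110, Mul(-1, -57)) = Add(-110, 57) = -53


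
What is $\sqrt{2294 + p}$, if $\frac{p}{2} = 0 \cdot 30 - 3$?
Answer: $4 \sqrt{143} \approx 47.833$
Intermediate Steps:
$p = -6$ ($p = 2 \left(0 \cdot 30 - 3\right) = 2 \left(0 - 3\right) = 2 \left(-3\right) = -6$)
$\sqrt{2294 + p} = \sqrt{2294 - 6} = \sqrt{2288} = 4 \sqrt{143}$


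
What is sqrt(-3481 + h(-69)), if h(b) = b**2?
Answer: 16*sqrt(5) ≈ 35.777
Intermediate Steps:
sqrt(-3481 + h(-69)) = sqrt(-3481 + (-69)**2) = sqrt(-3481 + 4761) = sqrt(1280) = 16*sqrt(5)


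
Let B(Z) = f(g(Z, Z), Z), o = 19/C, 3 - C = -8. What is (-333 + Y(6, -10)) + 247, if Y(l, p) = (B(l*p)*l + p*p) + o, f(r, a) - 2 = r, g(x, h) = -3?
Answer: 107/11 ≈ 9.7273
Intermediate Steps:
C = 11 (C = 3 - 1*(-8) = 3 + 8 = 11)
f(r, a) = 2 + r
o = 19/11 ≈ 1.7273
B(Z) = -1 (B(Z) = 2 - 3 = -1)
Y(l, p) = 19/11 + p² - l (Y(l, p) = (-l + p*p) + 19/11 = (-l + p²) + 19/11 = (p² - l) + 19/11 = 19/11 + p² - l)
(-333 + Y(6, -10)) + 247 = (-333 + (19/11 + (-10)² - 1*6)) + 247 = (-333 + (19/11 + 100 - 6)) + 247 = (-333 + 1053/11) + 247 = -2610/11 + 247 = 107/11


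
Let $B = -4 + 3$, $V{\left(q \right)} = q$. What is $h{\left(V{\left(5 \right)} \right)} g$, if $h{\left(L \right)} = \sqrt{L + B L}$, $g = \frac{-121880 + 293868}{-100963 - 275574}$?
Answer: $0$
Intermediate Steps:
$g = - \frac{171988}{376537}$ ($g = \frac{171988}{-376537} = 171988 \left(- \frac{1}{376537}\right) = - \frac{171988}{376537} \approx -0.45676$)
$B = -1$
$h{\left(L \right)} = 0$ ($h{\left(L \right)} = \sqrt{L - L} = \sqrt{0} = 0$)
$h{\left(V{\left(5 \right)} \right)} g = 0 \left(- \frac{171988}{376537}\right) = 0$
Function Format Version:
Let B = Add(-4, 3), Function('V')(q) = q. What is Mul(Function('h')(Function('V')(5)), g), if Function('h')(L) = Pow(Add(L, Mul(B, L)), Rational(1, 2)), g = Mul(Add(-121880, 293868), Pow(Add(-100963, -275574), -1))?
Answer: 0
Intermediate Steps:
g = Rational(-171988, 376537) (g = Mul(171988, Pow(-376537, -1)) = Mul(171988, Rational(-1, 376537)) = Rational(-171988, 376537) ≈ -0.45676)
B = -1
Function('h')(L) = 0 (Function('h')(L) = Pow(Add(L, Mul(-1, L)), Rational(1, 2)) = Pow(0, Rational(1, 2)) = 0)
Mul(Function('h')(Function('V')(5)), g) = Mul(0, Rational(-171988, 376537)) = 0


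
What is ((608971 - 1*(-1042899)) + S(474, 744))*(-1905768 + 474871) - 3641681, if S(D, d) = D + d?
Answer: -2365402301617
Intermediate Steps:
((608971 - 1*(-1042899)) + S(474, 744))*(-1905768 + 474871) - 3641681 = ((608971 - 1*(-1042899)) + (474 + 744))*(-1905768 + 474871) - 3641681 = ((608971 + 1042899) + 1218)*(-1430897) - 3641681 = (1651870 + 1218)*(-1430897) - 3641681 = 1653088*(-1430897) - 3641681 = -2365398659936 - 3641681 = -2365402301617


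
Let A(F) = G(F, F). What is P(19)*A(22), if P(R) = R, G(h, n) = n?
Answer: 418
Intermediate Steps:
A(F) = F
P(19)*A(22) = 19*22 = 418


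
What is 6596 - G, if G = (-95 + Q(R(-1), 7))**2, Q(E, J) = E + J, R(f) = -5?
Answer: -2053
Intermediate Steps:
G = 8649 (G = (-95 + (-5 + 7))**2 = (-95 + 2)**2 = (-93)**2 = 8649)
6596 - G = 6596 - 1*8649 = 6596 - 8649 = -2053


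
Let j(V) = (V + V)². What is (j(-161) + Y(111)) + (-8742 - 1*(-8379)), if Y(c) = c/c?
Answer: 103322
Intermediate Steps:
j(V) = 4*V² (j(V) = (2*V)² = 4*V²)
Y(c) = 1
(j(-161) + Y(111)) + (-8742 - 1*(-8379)) = (4*(-161)² + 1) + (-8742 - 1*(-8379)) = (4*25921 + 1) + (-8742 + 8379) = (103684 + 1) - 363 = 103685 - 363 = 103322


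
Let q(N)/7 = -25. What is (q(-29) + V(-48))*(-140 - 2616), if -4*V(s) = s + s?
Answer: 416156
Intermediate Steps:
q(N) = -175 (q(N) = 7*(-25) = -175)
V(s) = -s/2 (V(s) = -(s + s)/4 = -s/2)
(q(-29) + V(-48))*(-140 - 2616) = (-175 - 1/2*(-48))*(-140 - 2616) = (-175 + 24)*(-2756) = -151*(-2756) = 416156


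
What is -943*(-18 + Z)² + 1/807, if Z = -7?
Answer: -475625624/807 ≈ -5.8938e+5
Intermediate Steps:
-943*(-18 + Z)² + 1/807 = -943*(-18 - 7)² + 1/807 = -943*(-25)² + 1/807 = -943*625 + 1/807 = -589375 + 1/807 = -475625624/807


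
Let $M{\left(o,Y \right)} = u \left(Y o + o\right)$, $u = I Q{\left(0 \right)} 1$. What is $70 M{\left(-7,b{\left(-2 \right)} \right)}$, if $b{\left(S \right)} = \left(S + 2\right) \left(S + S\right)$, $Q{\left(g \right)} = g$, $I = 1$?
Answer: $0$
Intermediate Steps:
$u = 0$ ($u = 1 \cdot 0 \cdot 1 = 0 \cdot 1 = 0$)
$b{\left(S \right)} = 2 S \left(2 + S\right)$ ($b{\left(S \right)} = \left(2 + S\right) 2 S = 2 S \left(2 + S\right)$)
$M{\left(o,Y \right)} = 0$ ($M{\left(o,Y \right)} = 0 \left(Y o + o\right) = 0 \left(o + Y o\right) = 0$)
$70 M{\left(-7,b{\left(-2 \right)} \right)} = 70 \cdot 0 = 0$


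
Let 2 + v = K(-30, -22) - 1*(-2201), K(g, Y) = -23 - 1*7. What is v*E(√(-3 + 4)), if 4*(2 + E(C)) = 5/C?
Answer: -6507/4 ≈ -1626.8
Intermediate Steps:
K(g, Y) = -30 (K(g, Y) = -23 - 7 = -30)
E(C) = -2 + 5/(4*C) (E(C) = -2 + (5/C)/4 = -2 + 5/(4*C))
v = 2169 (v = -2 + (-30 - 1*(-2201)) = -2 + (-30 + 2201) = -2 + 2171 = 2169)
v*E(√(-3 + 4)) = 2169*(-2 + 5/(4*(√(-3 + 4)))) = 2169*(-2 + 5/(4*(√1))) = 2169*(-2 + (5/4)/1) = 2169*(-2 + (5/4)*1) = 2169*(-2 + 5/4) = 2169*(-¾) = -6507/4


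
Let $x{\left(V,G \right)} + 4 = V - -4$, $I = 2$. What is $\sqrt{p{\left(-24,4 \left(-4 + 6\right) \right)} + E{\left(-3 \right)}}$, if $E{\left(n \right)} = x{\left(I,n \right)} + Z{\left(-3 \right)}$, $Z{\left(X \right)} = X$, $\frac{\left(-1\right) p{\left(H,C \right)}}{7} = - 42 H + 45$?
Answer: $2 i \sqrt{1843} \approx 85.86 i$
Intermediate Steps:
$p{\left(H,C \right)} = -315 + 294 H$ ($p{\left(H,C \right)} = - 7 \left(- 42 H + 45\right) = - 7 \left(45 - 42 H\right) = -315 + 294 H$)
$x{\left(V,G \right)} = V$ ($x{\left(V,G \right)} = -4 + \left(V - -4\right) = -4 + \left(V + 4\right) = -4 + \left(4 + V\right) = V$)
$E{\left(n \right)} = -1$ ($E{\left(n \right)} = 2 - 3 = -1$)
$\sqrt{p{\left(-24,4 \left(-4 + 6\right) \right)} + E{\left(-3 \right)}} = \sqrt{\left(-315 + 294 \left(-24\right)\right) - 1} = \sqrt{\left(-315 - 7056\right) - 1} = \sqrt{-7371 - 1} = \sqrt{-7372} = 2 i \sqrt{1843}$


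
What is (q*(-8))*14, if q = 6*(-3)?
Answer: 2016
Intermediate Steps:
q = -18
(q*(-8))*14 = -18*(-8)*14 = 144*14 = 2016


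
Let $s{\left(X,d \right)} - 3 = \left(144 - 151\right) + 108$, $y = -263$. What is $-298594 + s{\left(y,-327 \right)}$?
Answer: $-298490$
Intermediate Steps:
$s{\left(X,d \right)} = 104$ ($s{\left(X,d \right)} = 3 + \left(\left(144 - 151\right) + 108\right) = 3 + \left(-7 + 108\right) = 3 + 101 = 104$)
$-298594 + s{\left(y,-327 \right)} = -298594 + 104 = -298490$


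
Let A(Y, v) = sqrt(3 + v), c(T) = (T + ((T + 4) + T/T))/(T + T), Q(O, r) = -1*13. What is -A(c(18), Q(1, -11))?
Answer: -I*sqrt(10) ≈ -3.1623*I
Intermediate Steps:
Q(O, r) = -13
c(T) = (5 + 2*T)/(2*T) (c(T) = (T + ((4 + T) + 1))/((2*T)) = (T + (5 + T))*(1/(2*T)) = (5 + 2*T)*(1/(2*T)) = (5 + 2*T)/(2*T))
-A(c(18), Q(1, -11)) = -sqrt(3 - 13) = -sqrt(-10) = -I*sqrt(10)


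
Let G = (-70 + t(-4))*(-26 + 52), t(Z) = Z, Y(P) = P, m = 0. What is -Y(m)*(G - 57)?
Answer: 0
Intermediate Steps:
G = -1924 (G = (-70 - 4)*(-26 + 52) = -74*26 = -1924)
-Y(m)*(G - 57) = -0*(-1924 - 57) = -0*(-1981) = -1*0 = 0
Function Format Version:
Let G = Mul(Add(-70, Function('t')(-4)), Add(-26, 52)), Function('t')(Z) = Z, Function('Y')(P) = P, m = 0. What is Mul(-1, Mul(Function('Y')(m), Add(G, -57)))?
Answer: 0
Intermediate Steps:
G = -1924 (G = Mul(Add(-70, -4), Add(-26, 52)) = Mul(-74, 26) = -1924)
Mul(-1, Mul(Function('Y')(m), Add(G, -57))) = Mul(-1, Mul(0, Add(-1924, -57))) = Mul(-1, Mul(0, -1981)) = Mul(-1, 0) = 0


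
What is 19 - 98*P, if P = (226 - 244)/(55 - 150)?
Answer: 41/95 ≈ 0.43158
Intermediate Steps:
P = 18/95 (P = -18/(-95) = -18*(-1/95) = 18/95 ≈ 0.18947)
19 - 98*P = 19 - 98*18/95 = 19 - 1764/95 = 41/95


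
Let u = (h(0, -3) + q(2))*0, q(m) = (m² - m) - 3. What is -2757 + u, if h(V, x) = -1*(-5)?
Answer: -2757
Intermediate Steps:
q(m) = -3 + m² - m
h(V, x) = 5
u = 0 (u = (5 + (-3 + 2² - 1*2))*0 = (5 + (-3 + 4 - 2))*0 = (5 - 1)*0 = 4*0 = 0)
-2757 + u = -2757 + 0 = -2757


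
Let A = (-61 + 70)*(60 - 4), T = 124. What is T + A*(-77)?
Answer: -38684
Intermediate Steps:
A = 504 (A = 9*56 = 504)
T + A*(-77) = 124 + 504*(-77) = 124 - 38808 = -38684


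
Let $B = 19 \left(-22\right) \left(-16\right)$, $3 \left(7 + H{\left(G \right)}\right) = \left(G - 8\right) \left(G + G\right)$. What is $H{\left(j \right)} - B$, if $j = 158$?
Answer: $9105$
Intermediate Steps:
$H{\left(G \right)} = -7 + \frac{2 G \left(-8 + G\right)}{3}$ ($H{\left(G \right)} = -7 + \frac{\left(G - 8\right) \left(G + G\right)}{3} = -7 + \frac{\left(-8 + G\right) 2 G}{3} = -7 + \frac{2 G \left(-8 + G\right)}{3}$)
$B = 6688$ ($B = \left(-418\right) \left(-16\right) = 6688$)
$H{\left(j \right)} - B = \left(-7 - \frac{2528}{3} + \frac{2 \cdot 158^{2}}{3}\right) - 6688 = \left(-7 - \frac{2528}{3} + \frac{2}{3} \cdot 24964\right) - 6688 = \left(-7 - \frac{2528}{3} + \frac{49928}{3}\right) - 6688 = 15793 - 6688 = 9105$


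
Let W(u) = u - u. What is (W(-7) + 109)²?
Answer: 11881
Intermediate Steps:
W(u) = 0
(W(-7) + 109)² = (0 + 109)² = 109² = 11881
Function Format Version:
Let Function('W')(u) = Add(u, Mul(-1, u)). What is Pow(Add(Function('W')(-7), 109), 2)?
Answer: 11881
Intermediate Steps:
Function('W')(u) = 0
Pow(Add(Function('W')(-7), 109), 2) = Pow(Add(0, 109), 2) = Pow(109, 2) = 11881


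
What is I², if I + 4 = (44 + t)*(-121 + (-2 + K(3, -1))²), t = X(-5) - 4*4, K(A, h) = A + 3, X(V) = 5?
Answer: 12033961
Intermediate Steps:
K(A, h) = 3 + A
t = -11 (t = 5 - 4*4 = 5 - 16 = -11)
I = -3469 (I = -4 + (44 - 11)*(-121 + (-2 + (3 + 3))²) = -4 + 33*(-121 + (-2 + 6)²) = -4 + 33*(-121 + 4²) = -4 + 33*(-121 + 16) = -4 + 33*(-105) = -4 - 3465 = -3469)
I² = (-3469)² = 12033961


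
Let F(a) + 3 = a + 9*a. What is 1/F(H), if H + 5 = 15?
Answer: 1/97 ≈ 0.010309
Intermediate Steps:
H = 10 (H = -5 + 15 = 10)
F(a) = -3 + 10*a (F(a) = -3 + (a + 9*a) = -3 + 10*a)
1/F(H) = 1/(-3 + 10*10) = 1/(-3 + 100) = 1/97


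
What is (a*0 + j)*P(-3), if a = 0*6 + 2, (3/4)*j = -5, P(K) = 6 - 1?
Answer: -100/3 ≈ -33.333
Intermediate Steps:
P(K) = 5
j = -20/3 (j = (4/3)*(-5) = -20/3 ≈ -6.6667)
a = 2 (a = 0 + 2 = 2)
(a*0 + j)*P(-3) = (2*0 - 20/3)*5 = (0 - 20/3)*5 = -20/3*5 = -100/3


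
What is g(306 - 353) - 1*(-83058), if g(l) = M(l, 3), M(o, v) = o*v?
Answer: 82917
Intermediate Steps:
g(l) = 3*l (g(l) = l*3 = 3*l)
g(306 - 353) - 1*(-83058) = 3*(306 - 353) - 1*(-83058) = 3*(-47) + 83058 = -141 + 83058 = 82917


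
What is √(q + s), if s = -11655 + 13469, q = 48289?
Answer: 3*√5567 ≈ 223.84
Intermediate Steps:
s = 1814
√(q + s) = √(48289 + 1814) = √50103 = 3*√5567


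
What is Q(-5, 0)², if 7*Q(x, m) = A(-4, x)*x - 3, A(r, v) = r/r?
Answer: 64/49 ≈ 1.3061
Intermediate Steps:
A(r, v) = 1
Q(x, m) = -3/7 + x/7 (Q(x, m) = (1*x - 3)/7 = (x - 3)/7 = (-3 + x)/7 = -3/7 + x/7)
Q(-5, 0)² = (-3/7 + (⅐)*(-5))² = (-3/7 - 5/7)² = (-8/7)² = 64/49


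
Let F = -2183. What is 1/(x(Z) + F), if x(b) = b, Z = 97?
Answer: -1/2086 ≈ -0.00047939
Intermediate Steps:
1/(x(Z) + F) = 1/(97 - 2183) = 1/(-2086) = -1/2086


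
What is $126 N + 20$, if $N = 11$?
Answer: $1406$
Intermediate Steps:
$126 N + 20 = 126 \cdot 11 + 20 = 1386 + 20 = 1406$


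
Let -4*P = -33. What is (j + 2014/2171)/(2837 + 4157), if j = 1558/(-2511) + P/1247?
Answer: 8533478741/190177270065432 ≈ 4.4871e-5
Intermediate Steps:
P = 33/4 (P = -1/4*(-33) = 33/4 ≈ 8.2500)
j = -7688441/12524868 (j = 1558/(-2511) + (33/4)/1247 = 1558*(-1/2511) + (33/4)*(1/1247) = -1558/2511 + 33/4988 = -7688441/12524868 ≈ -0.61385)
(j + 2014/2171)/(2837 + 4157) = (-7688441/12524868 + 2014/2171)/(2837 + 4157) = (-7688441/12524868 + 2014*(1/2171))/6994 = (-7688441/12524868 + 2014/2171)*(1/6994) = (8533478741/27191488428)*(1/6994) = 8533478741/190177270065432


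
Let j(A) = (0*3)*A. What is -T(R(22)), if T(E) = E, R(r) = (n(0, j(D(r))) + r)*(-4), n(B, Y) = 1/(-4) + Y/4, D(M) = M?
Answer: 87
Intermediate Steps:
j(A) = 0 (j(A) = 0*A = 0)
n(B, Y) = -¼ + Y/4 (n(B, Y) = 1*(-¼) + Y*(¼) = -¼ + Y/4)
R(r) = 1 - 4*r (R(r) = ((-¼ + (¼)*0) + r)*(-4) = ((-¼ + 0) + r)*(-4) = (-¼ + r)*(-4) = 1 - 4*r)
-T(R(22)) = -(1 - 4*22) = -(1 - 88) = -1*(-87) = 87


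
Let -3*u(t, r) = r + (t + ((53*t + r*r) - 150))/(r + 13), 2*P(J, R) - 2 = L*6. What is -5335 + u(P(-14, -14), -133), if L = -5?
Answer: -1887857/360 ≈ -5244.0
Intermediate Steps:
P(J, R) = -14 (P(J, R) = 1 + (-5*6)/2 = 1 + (½)*(-30) = 1 - 15 = -14)
u(t, r) = -r/3 - (-150 + r² + 54*t)/(3*(13 + r)) (u(t, r) = -(r + (t + ((53*t + r*r) - 150))/(r + 13))/3 = -(r + (t + ((53*t + r²) - 150))/(13 + r))/3 = -(r + (t + ((r² + 53*t) - 150))/(13 + r))/3 = -(r + (t + (-150 + r² + 53*t))/(13 + r))/3 = -(r + (-150 + r² + 54*t)/(13 + r))/3 = -r/3 - (-150 + r² + 54*t)/(3*(13 + r)))
-5335 + u(P(-14, -14), -133) = -5335 + (150 - 54*(-14) - 13*(-133) - 2*(-133)²)/(3*(13 - 133)) = -5335 + (⅓)*(150 + 756 + 1729 - 2*17689)/(-120) = -5335 + (⅓)*(-1/120)*(150 + 756 + 1729 - 35378) = -5335 + (⅓)*(-1/120)*(-32743) = -5335 + 32743/360 = -1887857/360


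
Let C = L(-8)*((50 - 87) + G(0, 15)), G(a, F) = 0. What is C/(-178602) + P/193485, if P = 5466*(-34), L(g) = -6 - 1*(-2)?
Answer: -5536790978/5759467995 ≈ -0.96134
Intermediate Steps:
L(g) = -4 (L(g) = -6 + 2 = -4)
P = -185844
C = 148 (C = -4*((50 - 87) + 0) = -4*(-37 + 0) = -4*(-37) = 148)
C/(-178602) + P/193485 = 148/(-178602) - 185844/193485 = 148*(-1/178602) - 185844*1/193485 = -74/89301 - 61948/64495 = -5536790978/5759467995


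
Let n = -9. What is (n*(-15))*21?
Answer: 2835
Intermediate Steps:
(n*(-15))*21 = -9*(-15)*21 = 135*21 = 2835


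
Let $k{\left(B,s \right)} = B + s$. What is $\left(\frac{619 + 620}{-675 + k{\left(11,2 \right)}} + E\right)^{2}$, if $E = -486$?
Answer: $\frac{104310266841}{438244} \approx 2.3802 \cdot 10^{5}$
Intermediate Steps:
$\left(\frac{619 + 620}{-675 + k{\left(11,2 \right)}} + E\right)^{2} = \left(\frac{619 + 620}{-675 + \left(11 + 2\right)} - 486\right)^{2} = \left(\frac{1239}{-675 + 13} - 486\right)^{2} = \left(\frac{1239}{-662} - 486\right)^{2} = \left(1239 \left(- \frac{1}{662}\right) - 486\right)^{2} = \left(- \frac{1239}{662} - 486\right)^{2} = \left(- \frac{322971}{662}\right)^{2} = \frac{104310266841}{438244}$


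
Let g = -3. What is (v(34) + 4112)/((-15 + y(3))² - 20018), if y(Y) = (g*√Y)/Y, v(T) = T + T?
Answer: -413611/1958207 - 627*√3/1958207 ≈ -0.21177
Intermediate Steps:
v(T) = 2*T
y(Y) = -3/√Y (y(Y) = (-3*√Y)/Y = -3/√Y)
(v(34) + 4112)/((-15 + y(3))² - 20018) = (2*34 + 4112)/((-15 - √3)² - 20018) = (68 + 4112)/((-15 - √3)² - 20018) = 4180/((-15 - √3)² - 20018) = 4180/(-20018 + (-15 - √3)²)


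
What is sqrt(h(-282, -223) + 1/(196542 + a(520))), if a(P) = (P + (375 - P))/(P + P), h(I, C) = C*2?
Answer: I*sqrt(745373347272694878)/40880811 ≈ 21.119*I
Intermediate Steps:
h(I, C) = 2*C
a(P) = 375/(2*P) (a(P) = 375/((2*P)) = 375*(1/(2*P)) = 375/(2*P))
sqrt(h(-282, -223) + 1/(196542 + a(520))) = sqrt(2*(-223) + 1/(196542 + (375/2)/520)) = sqrt(-446 + 1/(196542 + (375/2)*(1/520))) = sqrt(-446 + 1/(196542 + 75/208)) = sqrt(-446 + 1/(40880811/208)) = sqrt(-446 + 208/40880811) = sqrt(-18232841498/40880811) = I*sqrt(745373347272694878)/40880811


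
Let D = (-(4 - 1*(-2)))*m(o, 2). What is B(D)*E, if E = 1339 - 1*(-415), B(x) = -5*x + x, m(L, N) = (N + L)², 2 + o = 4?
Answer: 673536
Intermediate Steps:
o = 2 (o = -2 + 4 = 2)
m(L, N) = (L + N)²
D = -96 (D = (-(4 - 1*(-2)))*(2 + 2)² = -(4 + 2)*4² = -1*6*16 = -6*16 = -96)
B(x) = -4*x
E = 1754 (E = 1339 + 415 = 1754)
B(D)*E = -4*(-96)*1754 = 384*1754 = 673536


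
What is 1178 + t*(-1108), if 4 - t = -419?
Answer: -467506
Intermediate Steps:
t = 423 (t = 4 - 1*(-419) = 4 + 419 = 423)
1178 + t*(-1108) = 1178 + 423*(-1108) = 1178 - 468684 = -467506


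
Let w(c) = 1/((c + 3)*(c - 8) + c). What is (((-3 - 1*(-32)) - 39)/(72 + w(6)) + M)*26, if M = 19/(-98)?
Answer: -366041/42287 ≈ -8.6561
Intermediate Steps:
M = -19/98 (M = 19*(-1/98) = -19/98 ≈ -0.19388)
w(c) = 1/(c + (-8 + c)*(3 + c)) (w(c) = 1/((3 + c)*(-8 + c) + c) = 1/((-8 + c)*(3 + c) + c) = 1/(c + (-8 + c)*(3 + c)))
(((-3 - 1*(-32)) - 39)/(72 + w(6)) + M)*26 = (((-3 - 1*(-32)) - 39)/(72 + 1/(-24 + 6² - 4*6)) - 19/98)*26 = (((-3 + 32) - 39)/(72 + 1/(-24 + 36 - 24)) - 19/98)*26 = ((29 - 39)/(72 + 1/(-12)) - 19/98)*26 = (-10/(72 - 1/12) - 19/98)*26 = (-10/863/12 - 19/98)*26 = (-10*12/863 - 19/98)*26 = (-120/863 - 19/98)*26 = -28157/84574*26 = -366041/42287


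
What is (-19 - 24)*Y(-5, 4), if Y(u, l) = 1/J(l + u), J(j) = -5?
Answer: 43/5 ≈ 8.6000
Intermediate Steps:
Y(u, l) = -⅕ (Y(u, l) = 1/(-5) = -⅕)
(-19 - 24)*Y(-5, 4) = (-19 - 24)*(-⅕) = -43*(-⅕) = 43/5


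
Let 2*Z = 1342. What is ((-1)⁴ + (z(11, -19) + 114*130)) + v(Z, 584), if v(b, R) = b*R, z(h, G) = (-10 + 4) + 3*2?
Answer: 406685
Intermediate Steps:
Z = 671 (Z = (½)*1342 = 671)
z(h, G) = 0 (z(h, G) = -6 + 6 = 0)
v(b, R) = R*b
((-1)⁴ + (z(11, -19) + 114*130)) + v(Z, 584) = ((-1)⁴ + (0 + 114*130)) + 584*671 = (1 + (0 + 14820)) + 391864 = (1 + 14820) + 391864 = 14821 + 391864 = 406685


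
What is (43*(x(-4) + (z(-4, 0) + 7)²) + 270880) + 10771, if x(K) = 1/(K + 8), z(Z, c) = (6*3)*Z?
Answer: 1853347/4 ≈ 4.6334e+5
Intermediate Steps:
z(Z, c) = 18*Z
x(K) = 1/(8 + K)
(43*(x(-4) + (z(-4, 0) + 7)²) + 270880) + 10771 = (43*(1/(8 - 4) + (18*(-4) + 7)²) + 270880) + 10771 = (43*(1/4 + (-72 + 7)²) + 270880) + 10771 = (43*(¼ + (-65)²) + 270880) + 10771 = (43*(¼ + 4225) + 270880) + 10771 = (43*(16901/4) + 270880) + 10771 = (726743/4 + 270880) + 10771 = 1810263/4 + 10771 = 1853347/4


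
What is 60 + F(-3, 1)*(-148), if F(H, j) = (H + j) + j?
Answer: 208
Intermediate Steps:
F(H, j) = H + 2*j
60 + F(-3, 1)*(-148) = 60 + (-3 + 2*1)*(-148) = 60 + (-3 + 2)*(-148) = 60 - 1*(-148) = 60 + 148 = 208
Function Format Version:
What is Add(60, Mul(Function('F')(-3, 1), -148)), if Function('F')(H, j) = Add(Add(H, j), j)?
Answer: 208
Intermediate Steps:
Function('F')(H, j) = Add(H, Mul(2, j))
Add(60, Mul(Function('F')(-3, 1), -148)) = Add(60, Mul(Add(-3, Mul(2, 1)), -148)) = Add(60, Mul(Add(-3, 2), -148)) = Add(60, Mul(-1, -148)) = Add(60, 148) = 208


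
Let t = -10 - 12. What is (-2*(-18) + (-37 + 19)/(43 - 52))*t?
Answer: -836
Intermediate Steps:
t = -22
(-2*(-18) + (-37 + 19)/(43 - 52))*t = (-2*(-18) + (-37 + 19)/(43 - 52))*(-22) = (36 - 18/(-9))*(-22) = (36 - 18*(-1/9))*(-22) = (36 + 2)*(-22) = 38*(-22) = -836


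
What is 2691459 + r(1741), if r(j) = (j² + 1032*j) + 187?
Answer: 7519439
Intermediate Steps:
r(j) = 187 + j² + 1032*j
2691459 + r(1741) = 2691459 + (187 + 1741² + 1032*1741) = 2691459 + (187 + 3031081 + 1796712) = 2691459 + 4827980 = 7519439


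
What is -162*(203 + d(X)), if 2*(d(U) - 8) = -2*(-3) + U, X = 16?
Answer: -35964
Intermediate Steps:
d(U) = 11 + U/2 (d(U) = 8 + (-2*(-3) + U)/2 = 8 + (6 + U)/2 = 8 + (3 + U/2) = 11 + U/2)
-162*(203 + d(X)) = -162*(203 + (11 + (½)*16)) = -162*(203 + (11 + 8)) = -162*(203 + 19) = -162*222 = -35964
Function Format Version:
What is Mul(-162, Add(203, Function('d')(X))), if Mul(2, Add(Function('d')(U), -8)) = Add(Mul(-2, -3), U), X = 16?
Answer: -35964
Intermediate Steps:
Function('d')(U) = Add(11, Mul(Rational(1, 2), U)) (Function('d')(U) = Add(8, Mul(Rational(1, 2), Add(Mul(-2, -3), U))) = Add(8, Mul(Rational(1, 2), Add(6, U))) = Add(8, Add(3, Mul(Rational(1, 2), U))) = Add(11, Mul(Rational(1, 2), U)))
Mul(-162, Add(203, Function('d')(X))) = Mul(-162, Add(203, Add(11, Mul(Rational(1, 2), 16)))) = Mul(-162, Add(203, Add(11, 8))) = Mul(-162, Add(203, 19)) = Mul(-162, 222) = -35964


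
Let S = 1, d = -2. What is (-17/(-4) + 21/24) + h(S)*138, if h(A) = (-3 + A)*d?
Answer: 4457/8 ≈ 557.13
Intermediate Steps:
h(A) = 6 - 2*A (h(A) = (-3 + A)*(-2) = 6 - 2*A)
(-17/(-4) + 21/24) + h(S)*138 = (-17/(-4) + 21/24) + (6 - 2*1)*138 = (-17*(-1/4) + 21*(1/24)) + (6 - 2)*138 = (17/4 + 7/8) + 4*138 = 41/8 + 552 = 4457/8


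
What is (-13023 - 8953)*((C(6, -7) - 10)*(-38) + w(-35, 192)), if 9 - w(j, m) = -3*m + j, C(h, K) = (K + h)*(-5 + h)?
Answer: -22811088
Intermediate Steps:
C(h, K) = (-5 + h)*(K + h)
w(j, m) = 9 - j + 3*m (w(j, m) = 9 - (-3*m + j) = 9 - (j - 3*m) = 9 + (-j + 3*m) = 9 - j + 3*m)
(-13023 - 8953)*((C(6, -7) - 10)*(-38) + w(-35, 192)) = (-13023 - 8953)*(((6**2 - 5*(-7) - 5*6 - 7*6) - 10)*(-38) + (9 - 1*(-35) + 3*192)) = -21976*(((36 + 35 - 30 - 42) - 10)*(-38) + (9 + 35 + 576)) = -21976*((-1 - 10)*(-38) + 620) = -21976*(-11*(-38) + 620) = -21976*(418 + 620) = -21976*1038 = -22811088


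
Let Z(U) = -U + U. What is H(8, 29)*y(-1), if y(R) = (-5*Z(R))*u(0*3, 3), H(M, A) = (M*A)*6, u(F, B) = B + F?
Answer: 0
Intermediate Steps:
Z(U) = 0
H(M, A) = 6*A*M (H(M, A) = (A*M)*6 = 6*A*M)
y(R) = 0 (y(R) = (-5*0)*(3 + 0*3) = 0*(3 + 0) = 0*3 = 0)
H(8, 29)*y(-1) = (6*29*8)*0 = 1392*0 = 0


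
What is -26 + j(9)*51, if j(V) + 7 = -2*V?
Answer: -1301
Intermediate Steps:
j(V) = -7 - 2*V
-26 + j(9)*51 = -26 + (-7 - 2*9)*51 = -26 + (-7 - 18)*51 = -26 - 25*51 = -26 - 1275 = -1301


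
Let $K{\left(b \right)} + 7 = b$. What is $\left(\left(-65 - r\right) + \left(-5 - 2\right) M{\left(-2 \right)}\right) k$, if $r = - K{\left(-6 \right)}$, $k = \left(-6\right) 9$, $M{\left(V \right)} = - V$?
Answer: $4968$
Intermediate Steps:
$K{\left(b \right)} = -7 + b$
$k = -54$
$r = 13$ ($r = - (-7 - 6) = \left(-1\right) \left(-13\right) = 13$)
$\left(\left(-65 - r\right) + \left(-5 - 2\right) M{\left(-2 \right)}\right) k = \left(\left(-65 - 13\right) + \left(-5 - 2\right) \left(\left(-1\right) \left(-2\right)\right)\right) \left(-54\right) = \left(\left(-65 - 13\right) - 14\right) \left(-54\right) = \left(-78 - 14\right) \left(-54\right) = \left(-92\right) \left(-54\right) = 4968$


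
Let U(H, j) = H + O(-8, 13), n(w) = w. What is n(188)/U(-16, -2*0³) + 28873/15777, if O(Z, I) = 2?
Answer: -1280927/110439 ≈ -11.598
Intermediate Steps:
U(H, j) = 2 + H (U(H, j) = H + 2 = 2 + H)
n(188)/U(-16, -2*0³) + 28873/15777 = 188/(2 - 16) + 28873/15777 = 188/(-14) + 28873*(1/15777) = 188*(-1/14) + 28873/15777 = -94/7 + 28873/15777 = -1280927/110439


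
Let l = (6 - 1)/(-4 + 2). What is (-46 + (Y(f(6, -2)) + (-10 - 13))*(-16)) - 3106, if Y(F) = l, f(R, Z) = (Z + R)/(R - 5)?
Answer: -2744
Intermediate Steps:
f(R, Z) = (R + Z)/(-5 + R)
l = -5/2 (l = 5/(-2) = 5*(-½) = -5/2 ≈ -2.5000)
Y(F) = -5/2
(-46 + (Y(f(6, -2)) + (-10 - 13))*(-16)) - 3106 = (-46 + (-5/2 + (-10 - 13))*(-16)) - 3106 = (-46 + (-5/2 - 23)*(-16)) - 3106 = (-46 - 51/2*(-16)) - 3106 = (-46 + 408) - 3106 = 362 - 3106 = -2744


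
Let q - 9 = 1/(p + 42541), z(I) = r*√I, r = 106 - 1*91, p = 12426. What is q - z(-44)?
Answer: 494704/54967 - 30*I*√11 ≈ 9.0 - 99.499*I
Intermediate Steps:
r = 15 (r = 106 - 91 = 15)
z(I) = 15*√I
q = 494704/54967 (q = 9 + 1/(12426 + 42541) = 9 + 1/54967 = 494704/54967 ≈ 9.0000)
q - z(-44) = 494704/54967 - 15*√(-44) = 494704/54967 - 15*2*I*√11 = 494704/54967 - 30*I*√11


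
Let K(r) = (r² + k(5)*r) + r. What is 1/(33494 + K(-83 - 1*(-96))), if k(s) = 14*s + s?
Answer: 1/34651 ≈ 2.8859e-5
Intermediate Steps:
k(s) = 15*s
K(r) = r² + 76*r (K(r) = (r² + (15*5)*r) + r = (r² + 75*r) + r = r² + 76*r)
1/(33494 + K(-83 - 1*(-96))) = 1/(33494 + (-83 - 1*(-96))*(76 + (-83 - 1*(-96)))) = 1/(33494 + (-83 + 96)*(76 + (-83 + 96))) = 1/(33494 + 13*(76 + 13)) = 1/(33494 + 13*89) = 1/(33494 + 1157) = 1/34651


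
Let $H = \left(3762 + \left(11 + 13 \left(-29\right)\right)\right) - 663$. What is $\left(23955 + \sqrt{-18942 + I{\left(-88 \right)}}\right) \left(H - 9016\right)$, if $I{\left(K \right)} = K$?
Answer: $-150509265 - 6283 i \sqrt{19030} \approx -1.5051 \cdot 10^{8} - 8.6674 \cdot 10^{5} i$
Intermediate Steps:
$H = 2733$ ($H = \left(3762 + \left(11 - 377\right)\right) - 663 = \left(3762 - 366\right) - 663 = 3396 - 663 = 2733$)
$\left(23955 + \sqrt{-18942 + I{\left(-88 \right)}}\right) \left(H - 9016\right) = \left(23955 + \sqrt{-18942 - 88}\right) \left(2733 - 9016\right) = \left(23955 + \sqrt{-19030}\right) \left(-6283\right) = \left(23955 + i \sqrt{19030}\right) \left(-6283\right) = -150509265 - 6283 i \sqrt{19030}$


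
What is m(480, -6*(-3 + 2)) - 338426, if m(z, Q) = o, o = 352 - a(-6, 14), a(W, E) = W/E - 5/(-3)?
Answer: -7099580/21 ≈ -3.3808e+5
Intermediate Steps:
a(W, E) = 5/3 + W/E (a(W, E) = W/E - 5*(-⅓) = W/E + 5/3 = 5/3 + W/E)
o = 7366/21 (o = 352 - (5/3 - 6/14) = 352 - (5/3 - 6*1/14) = 352 - (5/3 - 3/7) = 352 - 1*26/21 = 352 - 26/21 = 7366/21 ≈ 350.76)
m(z, Q) = 7366/21
m(480, -6*(-3 + 2)) - 338426 = 7366/21 - 338426 = -7099580/21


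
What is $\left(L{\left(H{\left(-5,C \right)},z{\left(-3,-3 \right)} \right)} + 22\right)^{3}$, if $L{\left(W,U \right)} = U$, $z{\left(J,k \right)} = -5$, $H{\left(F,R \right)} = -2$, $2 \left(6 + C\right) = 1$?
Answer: $4913$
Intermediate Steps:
$C = - \frac{11}{2}$ ($C = -6 + \frac{1}{2} \cdot 1 = -6 + \frac{1}{2} = - \frac{11}{2} \approx -5.5$)
$\left(L{\left(H{\left(-5,C \right)},z{\left(-3,-3 \right)} \right)} + 22\right)^{3} = \left(-5 + 22\right)^{3} = 17^{3} = 4913$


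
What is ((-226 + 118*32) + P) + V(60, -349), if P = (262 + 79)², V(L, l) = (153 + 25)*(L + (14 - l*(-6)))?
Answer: -239729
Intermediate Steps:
V(L, l) = 2492 + 178*L + 1068*l (V(L, l) = 178*(L + (14 - (-6)*l)) = 178*(L + (14 + 6*l)) = 178*(14 + L + 6*l) = 2492 + 178*L + 1068*l)
P = 116281 (P = 341² = 116281)
((-226 + 118*32) + P) + V(60, -349) = ((-226 + 118*32) + 116281) + (2492 + 178*60 + 1068*(-349)) = ((-226 + 3776) + 116281) + (2492 + 10680 - 372732) = (3550 + 116281) - 359560 = 119831 - 359560 = -239729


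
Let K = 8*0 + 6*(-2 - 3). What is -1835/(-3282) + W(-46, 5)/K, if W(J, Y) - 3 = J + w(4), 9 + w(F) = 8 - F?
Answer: 35431/16410 ≈ 2.1591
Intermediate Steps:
w(F) = -1 - F (w(F) = -9 + (8 - F) = -1 - F)
W(J, Y) = -2 + J (W(J, Y) = 3 + (J + (-1 - 1*4)) = 3 + (J + (-1 - 4)) = 3 + (J - 5) = 3 + (-5 + J) = -2 + J)
K = -30 (K = 0 + 6*(-5) = 0 - 30 = -30)
-1835/(-3282) + W(-46, 5)/K = -1835/(-3282) + (-2 - 46)/(-30) = -1835*(-1/3282) - 48*(-1/30) = 1835/3282 + 8/5 = 35431/16410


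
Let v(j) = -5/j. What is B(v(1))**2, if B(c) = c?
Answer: 25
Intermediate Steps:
B(v(1))**2 = (-5/1)**2 = (-5*1)**2 = (-5)**2 = 25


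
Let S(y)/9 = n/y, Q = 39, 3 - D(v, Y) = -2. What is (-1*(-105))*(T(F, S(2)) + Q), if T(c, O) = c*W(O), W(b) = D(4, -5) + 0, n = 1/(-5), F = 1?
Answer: 4620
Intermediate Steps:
n = -⅕ (n = 1*(-⅕) = -⅕ ≈ -0.20000)
D(v, Y) = 5 (D(v, Y) = 3 - 1*(-2) = 3 + 2 = 5)
W(b) = 5 (W(b) = 5 + 0 = 5)
S(y) = -9/(5*y) (S(y) = 9*(-1/(5*y)) = -9/(5*y))
T(c, O) = 5*c (T(c, O) = c*5 = 5*c)
(-1*(-105))*(T(F, S(2)) + Q) = (-1*(-105))*(5*1 + 39) = 105*(5 + 39) = 105*44 = 4620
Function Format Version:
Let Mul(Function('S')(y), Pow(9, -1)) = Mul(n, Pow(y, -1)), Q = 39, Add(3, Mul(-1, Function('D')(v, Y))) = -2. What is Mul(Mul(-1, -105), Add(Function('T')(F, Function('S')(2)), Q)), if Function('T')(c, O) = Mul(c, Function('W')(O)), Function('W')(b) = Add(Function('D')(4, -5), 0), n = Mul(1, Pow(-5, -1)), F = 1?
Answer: 4620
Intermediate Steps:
n = Rational(-1, 5) (n = Mul(1, Rational(-1, 5)) = Rational(-1, 5) ≈ -0.20000)
Function('D')(v, Y) = 5 (Function('D')(v, Y) = Add(3, Mul(-1, -2)) = Add(3, 2) = 5)
Function('W')(b) = 5 (Function('W')(b) = Add(5, 0) = 5)
Function('S')(y) = Mul(Rational(-9, 5), Pow(y, -1)) (Function('S')(y) = Mul(9, Mul(Rational(-1, 5), Pow(y, -1))) = Mul(Rational(-9, 5), Pow(y, -1)))
Function('T')(c, O) = Mul(5, c) (Function('T')(c, O) = Mul(c, 5) = Mul(5, c))
Mul(Mul(-1, -105), Add(Function('T')(F, Function('S')(2)), Q)) = Mul(Mul(-1, -105), Add(Mul(5, 1), 39)) = Mul(105, Add(5, 39)) = Mul(105, 44) = 4620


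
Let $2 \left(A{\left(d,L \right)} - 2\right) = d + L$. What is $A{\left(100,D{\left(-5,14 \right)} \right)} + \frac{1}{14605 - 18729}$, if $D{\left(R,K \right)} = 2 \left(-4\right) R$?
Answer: $\frac{296927}{4124} \approx 72.0$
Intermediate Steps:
$D{\left(R,K \right)} = - 8 R$
$A{\left(d,L \right)} = 2 + \frac{L}{2} + \frac{d}{2}$ ($A{\left(d,L \right)} = 2 + \frac{d + L}{2} = 2 + \frac{L + d}{2} = 2 + \left(\frac{L}{2} + \frac{d}{2}\right) = 2 + \frac{L}{2} + \frac{d}{2}$)
$A{\left(100,D{\left(-5,14 \right)} \right)} + \frac{1}{14605 - 18729} = \left(2 + \frac{\left(-8\right) \left(-5\right)}{2} + \frac{1}{2} \cdot 100\right) + \frac{1}{14605 - 18729} = \left(2 + \frac{1}{2} \cdot 40 + 50\right) + \frac{1}{-4124} = \left(2 + 20 + 50\right) - \frac{1}{4124} = 72 - \frac{1}{4124} = \frac{296927}{4124}$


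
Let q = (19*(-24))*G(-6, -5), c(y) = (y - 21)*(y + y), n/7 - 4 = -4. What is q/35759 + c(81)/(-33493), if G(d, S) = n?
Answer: -9720/33493 ≈ -0.29021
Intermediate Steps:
n = 0 (n = 28 + 7*(-4) = 28 - 28 = 0)
G(d, S) = 0
c(y) = 2*y*(-21 + y) (c(y) = (-21 + y)*(2*y) = 2*y*(-21 + y))
q = 0 (q = (19*(-24))*0 = -456*0 = 0)
q/35759 + c(81)/(-33493) = 0/35759 + (2*81*(-21 + 81))/(-33493) = 0*(1/35759) + (2*81*60)*(-1/33493) = 0 + 9720*(-1/33493) = 0 - 9720/33493 = -9720/33493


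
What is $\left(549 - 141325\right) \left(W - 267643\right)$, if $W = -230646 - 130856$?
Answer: $88568516520$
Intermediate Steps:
$W = -361502$ ($W = -230646 - 130856 = -361502$)
$\left(549 - 141325\right) \left(W - 267643\right) = \left(549 - 141325\right) \left(-361502 - 267643\right) = \left(-140776\right) \left(-629145\right) = 88568516520$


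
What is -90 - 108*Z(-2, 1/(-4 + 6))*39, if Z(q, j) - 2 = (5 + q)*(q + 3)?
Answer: -21150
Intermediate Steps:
Z(q, j) = 2 + (3 + q)*(5 + q) (Z(q, j) = 2 + (5 + q)*(q + 3) = 2 + (5 + q)*(3 + q) = 2 + (3 + q)*(5 + q))
-90 - 108*Z(-2, 1/(-4 + 6))*39 = -90 - 108*(17 + (-2)² + 8*(-2))*39 = -90 - 108*(17 + 4 - 16)*39 = -90 - 540*39 = -90 - 108*195 = -90 - 21060 = -21150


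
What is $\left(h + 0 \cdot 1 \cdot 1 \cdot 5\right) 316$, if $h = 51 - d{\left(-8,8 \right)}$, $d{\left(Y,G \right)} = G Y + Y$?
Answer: $38868$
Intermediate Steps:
$d{\left(Y,G \right)} = Y + G Y$
$h = 123$ ($h = 51 - - 8 \left(1 + 8\right) = 51 - \left(-8\right) 9 = 51 - -72 = 51 + 72 = 123$)
$\left(h + 0 \cdot 1 \cdot 1 \cdot 5\right) 316 = \left(123 + 0 \cdot 1 \cdot 1 \cdot 5\right) 316 = \left(123 + 0 \cdot 5\right) 316 = \left(123 + 0\right) 316 = 123 \cdot 316 = 38868$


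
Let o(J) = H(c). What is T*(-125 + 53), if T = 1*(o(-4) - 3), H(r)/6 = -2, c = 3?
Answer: 1080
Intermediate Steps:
H(r) = -12 (H(r) = 6*(-2) = -12)
o(J) = -12
T = -15 (T = 1*(-12 - 3) = 1*(-15) = -15)
T*(-125 + 53) = -15*(-125 + 53) = -15*(-72) = 1080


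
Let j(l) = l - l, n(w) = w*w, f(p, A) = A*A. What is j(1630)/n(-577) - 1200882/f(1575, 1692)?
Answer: -200147/477144 ≈ -0.41947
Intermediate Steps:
f(p, A) = A²
n(w) = w²
j(l) = 0
j(1630)/n(-577) - 1200882/f(1575, 1692) = 0/((-577)²) - 1200882/(1692²) = 0/332929 - 1200882/2862864 = 0*(1/332929) - 1200882*1/2862864 = 0 - 200147/477144 = -200147/477144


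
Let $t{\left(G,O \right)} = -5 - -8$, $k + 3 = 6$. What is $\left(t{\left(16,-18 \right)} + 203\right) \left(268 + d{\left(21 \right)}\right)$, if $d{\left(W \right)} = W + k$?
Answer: $60152$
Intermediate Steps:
$k = 3$ ($k = -3 + 6 = 3$)
$t{\left(G,O \right)} = 3$ ($t{\left(G,O \right)} = -5 + 8 = 3$)
$d{\left(W \right)} = 3 + W$ ($d{\left(W \right)} = W + 3 = 3 + W$)
$\left(t{\left(16,-18 \right)} + 203\right) \left(268 + d{\left(21 \right)}\right) = \left(3 + 203\right) \left(268 + \left(3 + 21\right)\right) = 206 \left(268 + 24\right) = 206 \cdot 292 = 60152$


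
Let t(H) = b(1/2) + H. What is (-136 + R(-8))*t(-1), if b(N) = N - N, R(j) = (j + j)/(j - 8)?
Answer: 135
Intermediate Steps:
R(j) = 2*j/(-8 + j) (R(j) = (2*j)/(-8 + j) = 2*j/(-8 + j))
b(N) = 0
t(H) = H (t(H) = 0 + H = H)
(-136 + R(-8))*t(-1) = (-136 + 2*(-8)/(-8 - 8))*(-1) = (-136 + 2*(-8)/(-16))*(-1) = (-136 + 2*(-8)*(-1/16))*(-1) = (-136 + 1)*(-1) = -135*(-1) = 135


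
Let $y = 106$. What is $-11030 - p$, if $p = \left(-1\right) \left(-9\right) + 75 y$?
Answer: $-18989$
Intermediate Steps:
$p = 7959$ ($p = \left(-1\right) \left(-9\right) + 75 \cdot 106 = 9 + 7950 = 7959$)
$-11030 - p = -11030 - 7959 = -18989$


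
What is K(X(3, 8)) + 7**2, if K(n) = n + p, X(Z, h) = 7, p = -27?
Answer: 29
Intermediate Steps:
K(n) = -27 + n (K(n) = n - 27 = -27 + n)
K(X(3, 8)) + 7**2 = (-27 + 7) + 7**2 = -20 + 49 = 29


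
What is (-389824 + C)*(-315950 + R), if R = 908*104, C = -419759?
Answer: 179337206994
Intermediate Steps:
R = 94432
(-389824 + C)*(-315950 + R) = (-389824 - 419759)*(-315950 + 94432) = -809583*(-221518) = 179337206994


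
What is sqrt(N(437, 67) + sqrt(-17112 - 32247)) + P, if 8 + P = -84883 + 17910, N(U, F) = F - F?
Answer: -66981 + 49359**(1/4)*sqrt(I) ≈ -66971.0 + 10.54*I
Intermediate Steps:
N(U, F) = 0
P = -66981 (P = -8 + (-84883 + 17910) = -8 - 66973 = -66981)
sqrt(N(437, 67) + sqrt(-17112 - 32247)) + P = sqrt(0 + sqrt(-17112 - 32247)) - 66981 = sqrt(0 + sqrt(-49359)) - 66981 = sqrt(0 + I*sqrt(49359)) - 66981 = sqrt(I*sqrt(49359)) - 66981 = 49359**(1/4)*sqrt(I) - 66981 = -66981 + 49359**(1/4)*sqrt(I)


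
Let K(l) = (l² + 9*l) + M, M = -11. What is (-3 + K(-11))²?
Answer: 64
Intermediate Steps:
K(l) = -11 + l² + 9*l (K(l) = (l² + 9*l) - 11 = -11 + l² + 9*l)
(-3 + K(-11))² = (-3 + (-11 + (-11)² + 9*(-11)))² = (-3 + (-11 + 121 - 99))² = (-3 + 11)² = 8² = 64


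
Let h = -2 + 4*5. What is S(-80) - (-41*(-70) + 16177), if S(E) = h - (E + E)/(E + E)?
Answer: -19030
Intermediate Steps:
h = 18 (h = -2 + 20 = 18)
S(E) = 17 (S(E) = 18 - (E + E)/(E + E) = 18 - 2*E/(2*E) = 18 - 2*E*1/(2*E) = 18 - 1*1 = 18 - 1 = 17)
S(-80) - (-41*(-70) + 16177) = 17 - (-41*(-70) + 16177) = 17 - (2870 + 16177) = 17 - 1*19047 = 17 - 19047 = -19030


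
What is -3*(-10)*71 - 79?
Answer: 2051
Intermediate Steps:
-3*(-10)*71 - 79 = 30*71 - 79 = 2130 - 79 = 2051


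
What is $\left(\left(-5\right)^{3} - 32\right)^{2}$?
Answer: $24649$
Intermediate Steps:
$\left(\left(-5\right)^{3} - 32\right)^{2} = \left(-125 - 32\right)^{2} = \left(-157\right)^{2} = 24649$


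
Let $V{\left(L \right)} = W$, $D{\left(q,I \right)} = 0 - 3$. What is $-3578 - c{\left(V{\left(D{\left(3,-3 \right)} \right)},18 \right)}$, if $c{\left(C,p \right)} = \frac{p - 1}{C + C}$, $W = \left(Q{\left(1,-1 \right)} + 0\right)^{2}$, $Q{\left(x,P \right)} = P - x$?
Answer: $- \frac{28641}{8} \approx -3580.1$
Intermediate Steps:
$W = 4$ ($W = \left(\left(-1 - 1\right) + 0\right)^{2} = \left(-2 + 0\right)^{2} = \left(-2\right)^{2} = 4$)
$D{\left(q,I \right)} = -3$ ($D{\left(q,I \right)} = 0 - 3 = -3$)
$V{\left(L \right)} = 4$
$c{\left(C,p \right)} = \frac{-1 + p}{2 C}$
$-3578 - c{\left(V{\left(D{\left(3,-3 \right)} \right)},18 \right)} = -3578 - \frac{-1 + 18}{2 \cdot 4} = -3578 - \frac{1}{2} \cdot \frac{1}{4} \cdot 17 = -3578 - \frac{17}{8} = - \frac{28641}{8}$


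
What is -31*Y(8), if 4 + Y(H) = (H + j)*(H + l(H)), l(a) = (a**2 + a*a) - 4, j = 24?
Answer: -130820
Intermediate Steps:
l(a) = -4 + 2*a**2 (l(a) = (a**2 + a**2) - 4 = 2*a**2 - 4 = -4 + 2*a**2)
Y(H) = -4 + (24 + H)*(-4 + H + 2*H**2) (Y(H) = -4 + (H + 24)*(H + (-4 + 2*H**2)) = -4 + (24 + H)*(-4 + H + 2*H**2))
-31*Y(8) = -31*(-100 + 2*8**3 + 20*8 + 49*8**2) = -31*(-100 + 2*512 + 160 + 49*64) = -31*(-100 + 1024 + 160 + 3136) = -31*4220 = -130820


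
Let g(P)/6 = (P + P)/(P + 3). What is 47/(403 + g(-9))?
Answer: 47/421 ≈ 0.11164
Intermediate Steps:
g(P) = 12*P/(3 + P) (g(P) = 6*((P + P)/(P + 3)) = 6*((2*P)/(3 + P)) = 6*(2*P/(3 + P)) = 12*P/(3 + P))
47/(403 + g(-9)) = 47/(403 + 12*(-9)/(3 - 9)) = 47/(403 + 12*(-9)/(-6)) = 47/(403 + 12*(-9)*(-⅙)) = 47/(403 + 18) = 47/421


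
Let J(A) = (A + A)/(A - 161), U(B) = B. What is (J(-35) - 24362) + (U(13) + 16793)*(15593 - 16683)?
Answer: -256800623/14 ≈ -1.8343e+7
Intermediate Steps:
J(A) = 2*A/(-161 + A) (J(A) = (2*A)/(-161 + A) = 2*A/(-161 + A))
(J(-35) - 24362) + (U(13) + 16793)*(15593 - 16683) = (2*(-35)/(-161 - 35) - 24362) + (13 + 16793)*(15593 - 16683) = (2*(-35)/(-196) - 24362) + 16806*(-1090) = (2*(-35)*(-1/196) - 24362) - 18318540 = (5/14 - 24362) - 18318540 = -341063/14 - 18318540 = -256800623/14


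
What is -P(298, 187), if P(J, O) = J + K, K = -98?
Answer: -200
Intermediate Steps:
P(J, O) = -98 + J (P(J, O) = J - 98 = -98 + J)
-P(298, 187) = -(-98 + 298) = -1*200 = -200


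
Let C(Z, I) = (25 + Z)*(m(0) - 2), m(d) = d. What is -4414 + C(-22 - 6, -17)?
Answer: -4408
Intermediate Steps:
C(Z, I) = -50 - 2*Z (C(Z, I) = (25 + Z)*(0 - 2) = (25 + Z)*(-2) = -50 - 2*Z)
-4414 + C(-22 - 6, -17) = -4414 + (-50 - 2*(-22 - 6)) = -4414 + (-50 - 2*(-28)) = -4414 + (-50 + 56) = -4414 + 6 = -4408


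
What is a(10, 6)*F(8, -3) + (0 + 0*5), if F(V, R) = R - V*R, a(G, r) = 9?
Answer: 189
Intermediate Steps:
F(V, R) = R - R*V
a(10, 6)*F(8, -3) + (0 + 0*5) = 9*(-3*(1 - 1*8)) + (0 + 0*5) = 9*(-3*(1 - 8)) + (0 + 0) = 9*(-3*(-7)) + 0 = 9*21 + 0 = 189 + 0 = 189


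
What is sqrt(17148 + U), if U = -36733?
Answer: I*sqrt(19585) ≈ 139.95*I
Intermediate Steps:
sqrt(17148 + U) = sqrt(17148 - 36733) = sqrt(-19585) = I*sqrt(19585)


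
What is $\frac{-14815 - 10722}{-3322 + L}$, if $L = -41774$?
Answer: $\frac{25537}{45096} \approx 0.56628$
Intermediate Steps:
$\frac{-14815 - 10722}{-3322 + L} = \frac{-14815 - 10722}{-3322 - 41774} = - \frac{25537}{-45096} = \left(-25537\right) \left(- \frac{1}{45096}\right) = \frac{25537}{45096}$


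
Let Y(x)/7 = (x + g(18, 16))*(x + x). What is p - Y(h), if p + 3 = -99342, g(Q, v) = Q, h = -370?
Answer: -1922705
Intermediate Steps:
p = -99345 (p = -3 - 99342 = -99345)
Y(x) = 14*x*(18 + x) (Y(x) = 7*((x + 18)*(x + x)) = 7*((18 + x)*(2*x)) = 7*(2*x*(18 + x)) = 14*x*(18 + x))
p - Y(h) = -99345 - 14*(-370)*(18 - 370) = -99345 - 14*(-370)*(-352) = -99345 - 1*1823360 = -99345 - 1823360 = -1922705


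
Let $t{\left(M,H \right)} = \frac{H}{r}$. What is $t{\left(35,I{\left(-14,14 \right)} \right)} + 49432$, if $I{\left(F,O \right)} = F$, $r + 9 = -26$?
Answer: $\frac{247162}{5} \approx 49432.0$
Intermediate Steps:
$r = -35$ ($r = -9 - 26 = -35$)
$t{\left(M,H \right)} = - \frac{H}{35}$ ($t{\left(M,H \right)} = \frac{H}{-35} = H \left(- \frac{1}{35}\right) = - \frac{H}{35}$)
$t{\left(35,I{\left(-14,14 \right)} \right)} + 49432 = \left(- \frac{1}{35}\right) \left(-14\right) + 49432 = \frac{2}{5} + 49432 = \frac{247162}{5}$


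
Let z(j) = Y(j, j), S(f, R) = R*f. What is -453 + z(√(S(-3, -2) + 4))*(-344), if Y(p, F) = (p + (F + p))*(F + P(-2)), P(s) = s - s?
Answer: -10773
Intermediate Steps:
P(s) = 0
Y(p, F) = F*(F + 2*p) (Y(p, F) = (p + (F + p))*(F + 0) = (F + 2*p)*F = F*(F + 2*p))
z(j) = 3*j² (z(j) = j*(j + 2*j) = j*(3*j) = 3*j²)
-453 + z(√(S(-3, -2) + 4))*(-344) = -453 + (3*(√(-2*(-3) + 4))²)*(-344) = -453 + (3*(√(6 + 4))²)*(-344) = -453 + (3*(√10)²)*(-344) = -453 + (3*10)*(-344) = -453 + 30*(-344) = -453 - 10320 = -10773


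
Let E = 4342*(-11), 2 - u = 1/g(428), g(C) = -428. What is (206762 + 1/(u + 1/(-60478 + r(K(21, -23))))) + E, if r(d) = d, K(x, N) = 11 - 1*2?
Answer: 8239645175732/51821505 ≈ 1.5900e+5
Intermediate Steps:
K(x, N) = 9 (K(x, N) = 11 - 2 = 9)
u = 857/428 (u = 2 - 1/(-428) = 2 - 1*(-1/428) = 2 + 1/428 = 857/428 ≈ 2.0023)
E = -47762
(206762 + 1/(u + 1/(-60478 + r(K(21, -23))))) + E = (206762 + 1/(857/428 + 1/(-60478 + 9))) - 47762 = (206762 + 1/(857/428 + 1/(-60469))) - 47762 = (206762 + 1/(857/428 - 1/60469)) - 47762 = (206762 + 1/(51821505/25880732)) - 47762 = (206762 + 25880732/51821505) - 47762 = 10714743897542/51821505 - 47762 = 8239645175732/51821505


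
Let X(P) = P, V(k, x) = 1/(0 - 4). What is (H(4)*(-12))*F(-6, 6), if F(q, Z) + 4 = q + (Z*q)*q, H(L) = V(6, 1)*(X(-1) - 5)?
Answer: -3708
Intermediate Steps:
V(k, x) = -¼ (V(k, x) = 1/(-4) = -¼)
H(L) = 3/2 (H(L) = -(-1 - 5)/4 = -¼*(-6) = 3/2)
F(q, Z) = -4 + q + Z*q² (F(q, Z) = -4 + (q + (Z*q)*q) = -4 + (q + Z*q²) = -4 + q + Z*q²)
(H(4)*(-12))*F(-6, 6) = ((3/2)*(-12))*(-4 - 6 + 6*(-6)²) = -18*(-4 - 6 + 6*36) = -18*(-4 - 6 + 216) = -18*206 = -3708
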